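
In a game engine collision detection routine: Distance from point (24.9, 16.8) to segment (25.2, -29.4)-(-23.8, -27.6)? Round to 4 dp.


Project P onto AB: t = 0.0407 (clamped to [0,1])
Closest point on segment: (23.2055, -29.3267)
Distance: 46.1578

46.1578


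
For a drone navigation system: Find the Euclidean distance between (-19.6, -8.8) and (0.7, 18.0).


dx=20.3, dy=26.8
d^2 = 20.3^2 + 26.8^2 = 1130.33
d = sqrt(1130.33) = 33.6204

33.6204


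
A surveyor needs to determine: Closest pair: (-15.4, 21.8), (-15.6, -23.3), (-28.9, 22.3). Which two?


d(P0,P1) = 45.1004, d(P0,P2) = 13.5093, d(P1,P2) = 47.5
Closest: P0 and P2

Closest pair: (-15.4, 21.8) and (-28.9, 22.3), distance = 13.5093


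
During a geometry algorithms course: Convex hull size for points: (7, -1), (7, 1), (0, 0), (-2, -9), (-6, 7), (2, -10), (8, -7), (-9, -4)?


Convex hull vertices (CCW): (-9, -4), (-2, -9), (2, -10), (8, -7), (7, 1), (-6, 7)
Count = 6

6


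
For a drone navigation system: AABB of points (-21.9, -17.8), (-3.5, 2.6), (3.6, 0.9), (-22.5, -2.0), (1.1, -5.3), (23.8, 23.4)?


x range: [-22.5, 23.8]
y range: [-17.8, 23.4]
Bounding box: (-22.5,-17.8) to (23.8,23.4)

(-22.5,-17.8) to (23.8,23.4)


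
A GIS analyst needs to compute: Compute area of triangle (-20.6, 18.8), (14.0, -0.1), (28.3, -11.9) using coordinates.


Area = |x_A(y_B-y_C) + x_B(y_C-y_A) + x_C(y_A-y_B)|/2
= |(-243.08) + (-429.8) + 534.87|/2
= 138.01/2 = 69.005

69.005


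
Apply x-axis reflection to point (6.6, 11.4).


Reflection over x-axis: (x,y) -> (x,-y)
(6.6, 11.4) -> (6.6, -11.4)

(6.6, -11.4)


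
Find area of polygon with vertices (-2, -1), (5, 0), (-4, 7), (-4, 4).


Shoelace sum: ((-2)*0 - 5*(-1)) + (5*7 - (-4)*0) + ((-4)*4 - (-4)*7) + ((-4)*(-1) - (-2)*4)
= 64
Area = |64|/2 = 32

32


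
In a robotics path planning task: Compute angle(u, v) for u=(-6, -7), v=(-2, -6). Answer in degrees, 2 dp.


u.v = 54, |u| = sqrt(85) = 9.2195, |v| = sqrt(40) = 6.3246
cos(theta) = u.v/(|u||v|) = 54/sqrt(3400) = 0.926092
theta = acos(0.926092) = 22.17 degrees

22.17 degrees


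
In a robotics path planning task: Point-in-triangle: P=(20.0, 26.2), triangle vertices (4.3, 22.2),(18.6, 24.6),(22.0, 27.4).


Cross products: AB x AP = 19.52, BC x BP = 1.52, CA x CP = 10.84
All same sign? yes

Yes, inside


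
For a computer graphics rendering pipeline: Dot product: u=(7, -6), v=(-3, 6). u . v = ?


u . v = u_x*v_x + u_y*v_y = 7*(-3) + (-6)*6
= (-21) + (-36) = -57

-57


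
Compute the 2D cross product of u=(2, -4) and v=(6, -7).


u x v = u_x*v_y - u_y*v_x = 2*(-7) - (-4)*6
= (-14) - (-24) = 10

10


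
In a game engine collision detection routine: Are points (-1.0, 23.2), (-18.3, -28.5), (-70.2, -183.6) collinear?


Cross product: ((-18.3)-(-1))*((-183.6)-23.2) - ((-28.5)-23.2)*((-70.2)-(-1))
= 0

Yes, collinear


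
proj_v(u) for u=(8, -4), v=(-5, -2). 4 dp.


u.v = -32, |v| = sqrt(29) = 5.3852
Scalar projection = u.v / |v| = -32 / sqrt(29) = -5.9423

-5.9423


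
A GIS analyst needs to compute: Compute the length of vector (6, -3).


|u| = sqrt(6^2 + (-3)^2) = sqrt(45) = 6.7082

6.7082


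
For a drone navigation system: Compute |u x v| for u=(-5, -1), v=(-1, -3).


|u x v| = |(-5)*(-3) - (-1)*(-1)|
= |15 - 1| = 14

14


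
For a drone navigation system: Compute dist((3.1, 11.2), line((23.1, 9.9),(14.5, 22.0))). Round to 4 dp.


|cross product| = 230.82
|line direction| = sqrt(220.37) = 14.8449
Distance = 230.82/sqrt(220.37) = 15.5488

15.5488


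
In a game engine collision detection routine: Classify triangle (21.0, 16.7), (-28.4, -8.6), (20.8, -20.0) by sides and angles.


Side lengths squared: AB^2=3080.45, BC^2=2550.6, CA^2=1346.93
Sorted: [1346.93, 2550.6, 3080.45]
By sides: Scalene, By angles: Acute

Scalene, Acute


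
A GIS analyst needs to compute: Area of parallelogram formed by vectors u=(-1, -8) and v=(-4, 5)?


|u x v| = |(-1)*5 - (-8)*(-4)|
= |(-5) - 32| = 37

37


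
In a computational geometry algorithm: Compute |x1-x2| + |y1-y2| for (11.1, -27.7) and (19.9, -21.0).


|11.1-19.9| + |(-27.7)-(-21)| = 8.8 + 6.7 = 15.5

15.5


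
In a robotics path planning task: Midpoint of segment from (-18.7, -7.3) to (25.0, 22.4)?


M = (((-18.7)+25)/2, ((-7.3)+22.4)/2)
= (3.15, 7.55)

(3.15, 7.55)


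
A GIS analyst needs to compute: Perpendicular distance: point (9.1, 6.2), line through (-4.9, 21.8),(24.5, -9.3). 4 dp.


|cross product| = 23.24
|line direction| = sqrt(1831.57) = 42.7968
Distance = 23.24/sqrt(1831.57) = 0.543

0.543


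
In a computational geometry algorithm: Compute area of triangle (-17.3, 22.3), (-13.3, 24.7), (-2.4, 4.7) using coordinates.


Area = |x_A(y_B-y_C) + x_B(y_C-y_A) + x_C(y_A-y_B)|/2
= |(-346) + 234.08 + 5.76|/2
= 106.16/2 = 53.08

53.08


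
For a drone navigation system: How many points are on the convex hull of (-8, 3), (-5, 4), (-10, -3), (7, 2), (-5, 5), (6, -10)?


Convex hull vertices (CCW): (-10, -3), (6, -10), (7, 2), (-5, 5), (-8, 3)
Count = 5

5


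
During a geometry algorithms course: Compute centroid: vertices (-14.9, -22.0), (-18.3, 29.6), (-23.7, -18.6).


Centroid = ((x_A+x_B+x_C)/3, (y_A+y_B+y_C)/3)
= (((-14.9)+(-18.3)+(-23.7))/3, ((-22)+29.6+(-18.6))/3)
= (-18.9667, -3.6667)

(-18.9667, -3.6667)


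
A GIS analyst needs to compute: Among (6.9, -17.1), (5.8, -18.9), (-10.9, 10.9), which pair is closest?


d(P0,P1) = 2.1095, d(P0,P2) = 33.1789, d(P1,P2) = 34.1604
Closest: P0 and P1

Closest pair: (6.9, -17.1) and (5.8, -18.9), distance = 2.1095


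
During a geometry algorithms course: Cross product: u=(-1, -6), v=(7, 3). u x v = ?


u x v = u_x*v_y - u_y*v_x = (-1)*3 - (-6)*7
= (-3) - (-42) = 39

39


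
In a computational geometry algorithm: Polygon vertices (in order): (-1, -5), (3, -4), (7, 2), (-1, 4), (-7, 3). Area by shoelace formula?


Shoelace sum: ((-1)*(-4) - 3*(-5)) + (3*2 - 7*(-4)) + (7*4 - (-1)*2) + ((-1)*3 - (-7)*4) + ((-7)*(-5) - (-1)*3)
= 146
Area = |146|/2 = 73

73


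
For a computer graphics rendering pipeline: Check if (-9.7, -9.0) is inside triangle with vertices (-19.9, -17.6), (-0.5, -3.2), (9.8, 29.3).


Cross products: AB x AP = 19.96, BC x BP = 239.26, CA x CP = 222.96
All same sign? yes

Yes, inside


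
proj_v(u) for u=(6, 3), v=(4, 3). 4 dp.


u.v = 33, |v| = sqrt(25) = 5
Scalar projection = u.v / |v| = 33 / sqrt(25) = 6.6

6.6


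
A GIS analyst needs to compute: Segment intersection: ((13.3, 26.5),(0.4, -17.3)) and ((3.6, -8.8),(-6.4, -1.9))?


Cross products: d1=-419.93, d2=107.08, d3=30.51, d4=-496.5
d1*d2 < 0 and d3*d4 < 0? yes

Yes, they intersect


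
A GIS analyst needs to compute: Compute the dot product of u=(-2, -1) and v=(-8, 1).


u . v = u_x*v_x + u_y*v_y = (-2)*(-8) + (-1)*1
= 16 + (-1) = 15

15


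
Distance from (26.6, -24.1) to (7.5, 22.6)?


dx=-19.1, dy=46.7
d^2 = (-19.1)^2 + 46.7^2 = 2545.7
d = sqrt(2545.7) = 50.4549

50.4549


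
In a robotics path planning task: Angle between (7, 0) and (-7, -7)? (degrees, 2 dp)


u.v = -49, |u| = sqrt(49) = 7, |v| = sqrt(98) = 9.8995
cos(theta) = u.v/(|u||v|) = -49/sqrt(4802) = -0.707107
theta = acos(-0.707107) = 135 degrees

135 degrees


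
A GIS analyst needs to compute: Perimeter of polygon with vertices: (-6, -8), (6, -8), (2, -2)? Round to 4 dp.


Sides: (-6, -8)->(6, -8): sqrt(144) = 12, (6, -8)->(2, -2): sqrt(52) = 7.211103, (2, -2)->(-6, -8): sqrt(100) = 10
Sum = 29.211103
Perimeter = 29.2111

29.2111


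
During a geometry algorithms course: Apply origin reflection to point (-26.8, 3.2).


Reflection over origin: (x,y) -> (-x,-y)
(-26.8, 3.2) -> (26.8, -3.2)

(26.8, -3.2)


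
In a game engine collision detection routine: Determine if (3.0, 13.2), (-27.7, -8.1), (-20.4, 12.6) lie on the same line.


Cross product: ((-27.7)-3)*(12.6-13.2) - ((-8.1)-13.2)*((-20.4)-3)
= -480

No, not collinear


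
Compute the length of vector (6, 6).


|u| = sqrt(6^2 + 6^2) = sqrt(72) = 8.4853

8.4853


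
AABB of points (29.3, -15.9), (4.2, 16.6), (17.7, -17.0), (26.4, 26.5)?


x range: [4.2, 29.3]
y range: [-17, 26.5]
Bounding box: (4.2,-17) to (29.3,26.5)

(4.2,-17) to (29.3,26.5)


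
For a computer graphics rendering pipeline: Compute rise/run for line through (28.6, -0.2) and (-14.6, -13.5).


slope = (y2-y1)/(x2-x1) = ((-13.5)-(-0.2))/((-14.6)-28.6) = (-13.3)/(-43.2) = 0.3079

0.3079


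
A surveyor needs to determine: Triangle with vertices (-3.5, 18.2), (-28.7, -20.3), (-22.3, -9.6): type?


Side lengths squared: AB^2=2117.29, BC^2=155.45, CA^2=1126.28
Sorted: [155.45, 1126.28, 2117.29]
By sides: Scalene, By angles: Obtuse

Scalene, Obtuse


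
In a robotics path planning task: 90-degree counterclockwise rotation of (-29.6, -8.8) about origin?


90° CCW: (x,y) -> (-y, x)
(-29.6,-8.8) -> (8.8, -29.6)

(8.8, -29.6)


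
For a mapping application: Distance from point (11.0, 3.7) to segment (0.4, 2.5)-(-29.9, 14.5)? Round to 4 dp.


Project P onto AB: t = 0 (clamped to [0,1])
Closest point on segment: (0.4, 2.5)
Distance: 10.6677

10.6677


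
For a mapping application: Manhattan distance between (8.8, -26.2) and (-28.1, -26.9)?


|8.8-(-28.1)| + |(-26.2)-(-26.9)| = 36.9 + 0.7 = 37.6

37.6


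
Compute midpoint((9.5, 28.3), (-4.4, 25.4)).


M = ((9.5+(-4.4))/2, (28.3+25.4)/2)
= (2.55, 26.85)

(2.55, 26.85)


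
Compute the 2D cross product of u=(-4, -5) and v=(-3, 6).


u x v = u_x*v_y - u_y*v_x = (-4)*6 - (-5)*(-3)
= (-24) - 15 = -39

-39


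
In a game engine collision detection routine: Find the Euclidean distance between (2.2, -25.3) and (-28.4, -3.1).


dx=-30.6, dy=22.2
d^2 = (-30.6)^2 + 22.2^2 = 1429.2
d = sqrt(1429.2) = 37.8048

37.8048


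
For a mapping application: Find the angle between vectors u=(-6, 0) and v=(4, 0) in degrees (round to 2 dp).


u.v = -24, |u| = sqrt(36) = 6, |v| = sqrt(16) = 4
cos(theta) = u.v/(|u||v|) = -24/sqrt(576) = -1
theta = acos(-1) = 180 degrees

180 degrees


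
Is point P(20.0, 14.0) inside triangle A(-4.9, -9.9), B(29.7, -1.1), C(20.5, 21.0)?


Cross products: AB x AP = 607.82, BC x BP = 75.45, CA x CP = 162.35
All same sign? yes

Yes, inside


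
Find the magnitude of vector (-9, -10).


|u| = sqrt((-9)^2 + (-10)^2) = sqrt(181) = 13.4536

13.4536


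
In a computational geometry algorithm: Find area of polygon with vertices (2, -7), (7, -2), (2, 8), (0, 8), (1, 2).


Shoelace sum: (2*(-2) - 7*(-7)) + (7*8 - 2*(-2)) + (2*8 - 0*8) + (0*2 - 1*8) + (1*(-7) - 2*2)
= 102
Area = |102|/2 = 51

51


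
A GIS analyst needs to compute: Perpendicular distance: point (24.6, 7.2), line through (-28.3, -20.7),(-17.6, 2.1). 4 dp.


|cross product| = 907.59
|line direction| = sqrt(634.33) = 25.1859
Distance = 907.59/sqrt(634.33) = 36.0356

36.0356


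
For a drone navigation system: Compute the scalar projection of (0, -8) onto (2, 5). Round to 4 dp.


u.v = -40, |v| = sqrt(29) = 5.3852
Scalar projection = u.v / |v| = -40 / sqrt(29) = -7.4278

-7.4278


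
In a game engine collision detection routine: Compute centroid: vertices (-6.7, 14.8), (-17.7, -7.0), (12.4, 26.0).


Centroid = ((x_A+x_B+x_C)/3, (y_A+y_B+y_C)/3)
= (((-6.7)+(-17.7)+12.4)/3, (14.8+(-7)+26)/3)
= (-4, 11.2667)

(-4, 11.2667)


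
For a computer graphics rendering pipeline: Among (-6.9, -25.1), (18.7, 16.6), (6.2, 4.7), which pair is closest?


d(P0,P1) = 48.9311, d(P0,P2) = 32.5523, d(P1,P2) = 17.2586
Closest: P1 and P2

Closest pair: (18.7, 16.6) and (6.2, 4.7), distance = 17.2586


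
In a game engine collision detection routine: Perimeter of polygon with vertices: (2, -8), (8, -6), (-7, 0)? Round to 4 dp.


Sides: (2, -8)->(8, -6): sqrt(40) = 6.324555, (8, -6)->(-7, 0): sqrt(261) = 16.155494, (-7, 0)->(2, -8): sqrt(145) = 12.041595
Sum = 34.521644
Perimeter = 34.5216

34.5216


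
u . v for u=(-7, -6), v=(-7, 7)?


u . v = u_x*v_x + u_y*v_y = (-7)*(-7) + (-6)*7
= 49 + (-42) = 7

7


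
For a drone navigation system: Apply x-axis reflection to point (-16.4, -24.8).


Reflection over x-axis: (x,y) -> (x,-y)
(-16.4, -24.8) -> (-16.4, 24.8)

(-16.4, 24.8)


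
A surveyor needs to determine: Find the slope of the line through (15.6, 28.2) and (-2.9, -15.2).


slope = (y2-y1)/(x2-x1) = ((-15.2)-28.2)/((-2.9)-15.6) = (-43.4)/(-18.5) = 2.3459

2.3459


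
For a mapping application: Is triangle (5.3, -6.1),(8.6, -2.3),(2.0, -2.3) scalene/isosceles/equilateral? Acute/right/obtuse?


Side lengths squared: AB^2=25.33, BC^2=43.56, CA^2=25.33
Sorted: [25.33, 25.33, 43.56]
By sides: Isosceles, By angles: Acute

Isosceles, Acute


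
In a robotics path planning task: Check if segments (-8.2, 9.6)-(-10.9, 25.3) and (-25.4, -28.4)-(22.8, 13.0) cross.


Cross products: d1=1119.52, d2=1988.04, d3=372.64, d4=-495.88
d1*d2 < 0 and d3*d4 < 0? no

No, they don't intersect


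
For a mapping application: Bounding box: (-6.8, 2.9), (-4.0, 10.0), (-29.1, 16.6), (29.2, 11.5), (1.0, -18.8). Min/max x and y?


x range: [-29.1, 29.2]
y range: [-18.8, 16.6]
Bounding box: (-29.1,-18.8) to (29.2,16.6)

(-29.1,-18.8) to (29.2,16.6)


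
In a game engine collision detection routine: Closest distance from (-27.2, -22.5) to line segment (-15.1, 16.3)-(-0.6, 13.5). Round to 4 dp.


Project P onto AB: t = 0 (clamped to [0,1])
Closest point on segment: (-15.1, 16.3)
Distance: 40.643

40.643


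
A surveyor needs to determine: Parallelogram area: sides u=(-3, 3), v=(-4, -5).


|u x v| = |(-3)*(-5) - 3*(-4)|
= |15 - (-12)| = 27

27


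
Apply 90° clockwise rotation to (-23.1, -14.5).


90° CW: (x,y) -> (y, -x)
(-23.1,-14.5) -> (-14.5, 23.1)

(-14.5, 23.1)


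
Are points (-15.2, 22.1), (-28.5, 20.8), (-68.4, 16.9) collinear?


Cross product: ((-28.5)-(-15.2))*(16.9-22.1) - (20.8-22.1)*((-68.4)-(-15.2))
= 0

Yes, collinear


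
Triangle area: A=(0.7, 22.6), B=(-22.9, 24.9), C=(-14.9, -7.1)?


Area = |x_A(y_B-y_C) + x_B(y_C-y_A) + x_C(y_A-y_B)|/2
= |22.4 + 680.13 + 34.27|/2
= 736.8/2 = 368.4

368.4


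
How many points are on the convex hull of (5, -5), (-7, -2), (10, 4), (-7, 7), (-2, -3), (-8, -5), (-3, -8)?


Convex hull vertices (CCW): (-8, -5), (-3, -8), (5, -5), (10, 4), (-7, 7)
Count = 5

5


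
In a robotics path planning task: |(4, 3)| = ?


|u| = sqrt(4^2 + 3^2) = sqrt(25) = 5

5


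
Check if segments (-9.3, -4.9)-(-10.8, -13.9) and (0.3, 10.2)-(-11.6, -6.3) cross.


Cross products: d1=21.29, d2=103.64, d3=63.75, d4=-18.6
d1*d2 < 0 and d3*d4 < 0? no

No, they don't intersect


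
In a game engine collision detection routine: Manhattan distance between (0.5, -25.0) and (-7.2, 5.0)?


|0.5-(-7.2)| + |(-25)-5| = 7.7 + 30 = 37.7

37.7


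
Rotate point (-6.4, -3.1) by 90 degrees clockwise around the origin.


90° CW: (x,y) -> (y, -x)
(-6.4,-3.1) -> (-3.1, 6.4)

(-3.1, 6.4)


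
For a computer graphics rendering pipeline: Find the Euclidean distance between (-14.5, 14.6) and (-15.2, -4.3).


dx=-0.7, dy=-18.9
d^2 = (-0.7)^2 + (-18.9)^2 = 357.7
d = sqrt(357.7) = 18.913

18.913


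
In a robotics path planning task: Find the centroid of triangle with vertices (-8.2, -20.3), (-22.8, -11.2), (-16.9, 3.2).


Centroid = ((x_A+x_B+x_C)/3, (y_A+y_B+y_C)/3)
= (((-8.2)+(-22.8)+(-16.9))/3, ((-20.3)+(-11.2)+3.2)/3)
= (-15.9667, -9.4333)

(-15.9667, -9.4333)


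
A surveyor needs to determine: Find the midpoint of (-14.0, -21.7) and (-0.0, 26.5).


M = (((-14)+0)/2, ((-21.7)+26.5)/2)
= (-7, 2.4)

(-7, 2.4)


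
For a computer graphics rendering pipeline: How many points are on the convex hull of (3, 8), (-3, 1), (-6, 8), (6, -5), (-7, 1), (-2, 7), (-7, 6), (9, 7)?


Convex hull vertices (CCW): (-7, 1), (6, -5), (9, 7), (3, 8), (-6, 8), (-7, 6)
Count = 6

6


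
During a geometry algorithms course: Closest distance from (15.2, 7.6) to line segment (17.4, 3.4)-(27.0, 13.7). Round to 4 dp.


Project P onto AB: t = 0.1117 (clamped to [0,1])
Closest point on segment: (18.4721, 4.5503)
Distance: 4.473

4.473


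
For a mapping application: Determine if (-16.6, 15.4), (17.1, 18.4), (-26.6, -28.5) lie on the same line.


Cross product: (17.1-(-16.6))*((-28.5)-15.4) - (18.4-15.4)*((-26.6)-(-16.6))
= -1449.43

No, not collinear


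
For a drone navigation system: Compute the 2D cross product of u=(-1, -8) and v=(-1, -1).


u x v = u_x*v_y - u_y*v_x = (-1)*(-1) - (-8)*(-1)
= 1 - 8 = -7

-7


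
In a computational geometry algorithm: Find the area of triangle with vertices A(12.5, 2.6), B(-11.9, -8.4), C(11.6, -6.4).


Area = |x_A(y_B-y_C) + x_B(y_C-y_A) + x_C(y_A-y_B)|/2
= |(-25) + 107.1 + 127.6|/2
= 209.7/2 = 104.85

104.85


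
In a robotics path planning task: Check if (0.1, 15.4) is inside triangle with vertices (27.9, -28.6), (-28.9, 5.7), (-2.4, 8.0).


Cross products: AB x AP = -1545.66, BC x BP = 190.35, CA x CP = 315.72
All same sign? no

No, outside


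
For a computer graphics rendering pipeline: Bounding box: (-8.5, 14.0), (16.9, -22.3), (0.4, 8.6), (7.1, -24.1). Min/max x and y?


x range: [-8.5, 16.9]
y range: [-24.1, 14]
Bounding box: (-8.5,-24.1) to (16.9,14)

(-8.5,-24.1) to (16.9,14)


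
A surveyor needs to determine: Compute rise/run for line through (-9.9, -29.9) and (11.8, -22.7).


slope = (y2-y1)/(x2-x1) = ((-22.7)-(-29.9))/(11.8-(-9.9)) = 7.2/21.7 = 0.3318

0.3318


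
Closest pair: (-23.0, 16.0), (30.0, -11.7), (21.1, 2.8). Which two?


d(P0,P1) = 59.8021, d(P0,P2) = 46.0331, d(P1,P2) = 17.0135
Closest: P1 and P2

Closest pair: (30.0, -11.7) and (21.1, 2.8), distance = 17.0135


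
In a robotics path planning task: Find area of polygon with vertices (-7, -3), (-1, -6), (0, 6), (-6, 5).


Shoelace sum: ((-7)*(-6) - (-1)*(-3)) + ((-1)*6 - 0*(-6)) + (0*5 - (-6)*6) + ((-6)*(-3) - (-7)*5)
= 122
Area = |122|/2 = 61

61


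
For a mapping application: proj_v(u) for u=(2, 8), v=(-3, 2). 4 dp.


u.v = 10, |v| = sqrt(13) = 3.6056
Scalar projection = u.v / |v| = 10 / sqrt(13) = 2.7735

2.7735


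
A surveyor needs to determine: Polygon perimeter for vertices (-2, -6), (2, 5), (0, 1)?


Sides: (-2, -6)->(2, 5): sqrt(137) = 11.7047, (2, 5)->(0, 1): sqrt(20) = 4.472136, (0, 1)->(-2, -6): sqrt(53) = 7.28011
Sum = 23.456946
Perimeter = 23.4569

23.4569


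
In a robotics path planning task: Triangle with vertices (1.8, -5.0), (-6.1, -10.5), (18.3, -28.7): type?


Side lengths squared: AB^2=92.66, BC^2=926.6, CA^2=833.94
Sorted: [92.66, 833.94, 926.6]
By sides: Scalene, By angles: Right

Scalene, Right


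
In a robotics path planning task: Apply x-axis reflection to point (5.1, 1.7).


Reflection over x-axis: (x,y) -> (x,-y)
(5.1, 1.7) -> (5.1, -1.7)

(5.1, -1.7)


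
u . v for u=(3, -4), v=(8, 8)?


u . v = u_x*v_x + u_y*v_y = 3*8 + (-4)*8
= 24 + (-32) = -8

-8


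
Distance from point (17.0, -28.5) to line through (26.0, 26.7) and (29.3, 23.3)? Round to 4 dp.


|cross product| = 212.76
|line direction| = sqrt(22.45) = 4.7381
Distance = 212.76/sqrt(22.45) = 44.9037

44.9037


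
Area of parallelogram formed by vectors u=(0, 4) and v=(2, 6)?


|u x v| = |0*6 - 4*2|
= |0 - 8| = 8

8


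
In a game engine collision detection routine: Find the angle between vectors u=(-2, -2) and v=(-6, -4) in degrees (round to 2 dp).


u.v = 20, |u| = sqrt(8) = 2.8284, |v| = sqrt(52) = 7.2111
cos(theta) = u.v/(|u||v|) = 20/sqrt(416) = 0.980581
theta = acos(0.980581) = 11.31 degrees

11.31 degrees


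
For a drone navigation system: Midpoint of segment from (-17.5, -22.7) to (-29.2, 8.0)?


M = (((-17.5)+(-29.2))/2, ((-22.7)+8)/2)
= (-23.35, -7.35)

(-23.35, -7.35)


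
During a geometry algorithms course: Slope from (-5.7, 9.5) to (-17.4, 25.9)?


slope = (y2-y1)/(x2-x1) = (25.9-9.5)/((-17.4)-(-5.7)) = 16.4/(-11.7) = -1.4017

-1.4017


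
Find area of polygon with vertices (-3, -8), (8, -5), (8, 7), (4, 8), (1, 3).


Shoelace sum: ((-3)*(-5) - 8*(-8)) + (8*7 - 8*(-5)) + (8*8 - 4*7) + (4*3 - 1*8) + (1*(-8) - (-3)*3)
= 216
Area = |216|/2 = 108

108


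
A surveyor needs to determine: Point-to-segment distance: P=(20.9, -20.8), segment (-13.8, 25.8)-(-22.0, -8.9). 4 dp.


Project P onto AB: t = 1 (clamped to [0,1])
Closest point on segment: (-22, -8.9)
Distance: 44.5199

44.5199


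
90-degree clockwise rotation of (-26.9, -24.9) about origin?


90° CW: (x,y) -> (y, -x)
(-26.9,-24.9) -> (-24.9, 26.9)

(-24.9, 26.9)


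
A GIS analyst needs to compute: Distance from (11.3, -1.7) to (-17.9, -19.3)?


dx=-29.2, dy=-17.6
d^2 = (-29.2)^2 + (-17.6)^2 = 1162.4
d = sqrt(1162.4) = 34.094

34.094


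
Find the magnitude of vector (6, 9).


|u| = sqrt(6^2 + 9^2) = sqrt(117) = 10.8167

10.8167


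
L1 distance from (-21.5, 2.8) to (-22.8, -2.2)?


|(-21.5)-(-22.8)| + |2.8-(-2.2)| = 1.3 + 5 = 6.3

6.3


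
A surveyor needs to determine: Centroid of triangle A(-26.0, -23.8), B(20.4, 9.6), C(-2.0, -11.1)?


Centroid = ((x_A+x_B+x_C)/3, (y_A+y_B+y_C)/3)
= (((-26)+20.4+(-2))/3, ((-23.8)+9.6+(-11.1))/3)
= (-2.5333, -8.4333)

(-2.5333, -8.4333)


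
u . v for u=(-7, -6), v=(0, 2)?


u . v = u_x*v_x + u_y*v_y = (-7)*0 + (-6)*2
= 0 + (-12) = -12

-12


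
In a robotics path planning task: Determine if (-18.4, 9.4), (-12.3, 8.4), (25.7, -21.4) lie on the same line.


Cross product: ((-12.3)-(-18.4))*((-21.4)-9.4) - (8.4-9.4)*(25.7-(-18.4))
= -143.78

No, not collinear


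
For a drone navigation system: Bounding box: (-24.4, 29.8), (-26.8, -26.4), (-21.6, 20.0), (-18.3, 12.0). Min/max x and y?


x range: [-26.8, -18.3]
y range: [-26.4, 29.8]
Bounding box: (-26.8,-26.4) to (-18.3,29.8)

(-26.8,-26.4) to (-18.3,29.8)


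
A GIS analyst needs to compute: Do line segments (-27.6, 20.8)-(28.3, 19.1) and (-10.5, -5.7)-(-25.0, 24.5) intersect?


Cross products: d1=132.17, d2=-1531.36, d3=-1452.28, d4=211.25
d1*d2 < 0 and d3*d4 < 0? yes

Yes, they intersect


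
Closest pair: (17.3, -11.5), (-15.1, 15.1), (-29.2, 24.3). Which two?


d(P0,P1) = 41.9204, d(P0,P2) = 58.6847, d(P1,P2) = 16.836
Closest: P1 and P2

Closest pair: (-15.1, 15.1) and (-29.2, 24.3), distance = 16.836


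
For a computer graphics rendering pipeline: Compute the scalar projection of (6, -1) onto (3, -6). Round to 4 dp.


u.v = 24, |v| = sqrt(45) = 6.7082
Scalar projection = u.v / |v| = 24 / sqrt(45) = 3.5777

3.5777


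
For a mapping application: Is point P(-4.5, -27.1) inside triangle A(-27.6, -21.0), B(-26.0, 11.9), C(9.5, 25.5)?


Cross products: AB x AP = -769.75, BC x BP = -1676.9, CA x CP = 1300.46
All same sign? no

No, outside


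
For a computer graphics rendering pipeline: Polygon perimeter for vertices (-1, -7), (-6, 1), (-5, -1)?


Sides: (-1, -7)->(-6, 1): sqrt(89) = 9.433981, (-6, 1)->(-5, -1): sqrt(5) = 2.236068, (-5, -1)->(-1, -7): sqrt(52) = 7.211103
Sum = 18.881152
Perimeter = 18.8812

18.8812


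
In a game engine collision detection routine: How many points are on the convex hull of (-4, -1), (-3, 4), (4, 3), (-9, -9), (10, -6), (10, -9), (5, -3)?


Convex hull vertices (CCW): (-9, -9), (10, -9), (10, -6), (4, 3), (-3, 4)
Count = 5

5


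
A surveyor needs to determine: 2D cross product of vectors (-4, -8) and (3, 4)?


u x v = u_x*v_y - u_y*v_x = (-4)*4 - (-8)*3
= (-16) - (-24) = 8

8


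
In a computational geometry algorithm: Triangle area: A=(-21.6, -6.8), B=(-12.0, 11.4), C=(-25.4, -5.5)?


Area = |x_A(y_B-y_C) + x_B(y_C-y_A) + x_C(y_A-y_B)|/2
= |(-365.04) + (-15.6) + 462.28|/2
= 81.64/2 = 40.82

40.82


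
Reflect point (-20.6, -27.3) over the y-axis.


Reflection over y-axis: (x,y) -> (-x,y)
(-20.6, -27.3) -> (20.6, -27.3)

(20.6, -27.3)


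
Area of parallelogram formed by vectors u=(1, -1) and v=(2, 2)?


|u x v| = |1*2 - (-1)*2|
= |2 - (-2)| = 4

4


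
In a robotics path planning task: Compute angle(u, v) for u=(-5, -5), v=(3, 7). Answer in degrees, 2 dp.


u.v = -50, |u| = sqrt(50) = 7.0711, |v| = sqrt(58) = 7.6158
cos(theta) = u.v/(|u||v|) = -50/sqrt(2900) = -0.928477
theta = acos(-0.928477) = 158.2 degrees

158.2 degrees


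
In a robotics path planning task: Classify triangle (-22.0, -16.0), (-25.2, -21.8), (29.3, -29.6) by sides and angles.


Side lengths squared: AB^2=43.88, BC^2=3031.09, CA^2=2816.65
Sorted: [43.88, 2816.65, 3031.09]
By sides: Scalene, By angles: Obtuse

Scalene, Obtuse


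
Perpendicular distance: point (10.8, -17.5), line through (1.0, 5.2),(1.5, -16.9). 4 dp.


|cross product| = 205.23
|line direction| = sqrt(488.66) = 22.1057
Distance = 205.23/sqrt(488.66) = 9.284

9.284


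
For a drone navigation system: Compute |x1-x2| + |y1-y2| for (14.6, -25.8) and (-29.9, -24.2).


|14.6-(-29.9)| + |(-25.8)-(-24.2)| = 44.5 + 1.6 = 46.1

46.1


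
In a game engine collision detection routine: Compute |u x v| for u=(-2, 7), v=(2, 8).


|u x v| = |(-2)*8 - 7*2|
= |(-16) - 14| = 30

30


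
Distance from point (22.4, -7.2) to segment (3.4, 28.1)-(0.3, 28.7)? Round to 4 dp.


Project P onto AB: t = 0 (clamped to [0,1])
Closest point on segment: (3.4, 28.1)
Distance: 40.0885

40.0885


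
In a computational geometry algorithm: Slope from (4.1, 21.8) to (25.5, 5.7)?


slope = (y2-y1)/(x2-x1) = (5.7-21.8)/(25.5-4.1) = (-16.1)/21.4 = -0.7523

-0.7523


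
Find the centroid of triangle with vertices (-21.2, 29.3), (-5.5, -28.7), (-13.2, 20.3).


Centroid = ((x_A+x_B+x_C)/3, (y_A+y_B+y_C)/3)
= (((-21.2)+(-5.5)+(-13.2))/3, (29.3+(-28.7)+20.3)/3)
= (-13.3, 6.9667)

(-13.3, 6.9667)


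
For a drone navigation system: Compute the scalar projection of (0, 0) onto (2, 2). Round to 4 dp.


u.v = 0, |v| = sqrt(8) = 2.8284
Scalar projection = u.v / |v| = 0 / sqrt(8) = 0

0


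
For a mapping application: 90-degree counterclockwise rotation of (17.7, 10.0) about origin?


90° CCW: (x,y) -> (-y, x)
(17.7,10) -> (-10, 17.7)

(-10, 17.7)


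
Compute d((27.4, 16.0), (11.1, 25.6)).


dx=-16.3, dy=9.6
d^2 = (-16.3)^2 + 9.6^2 = 357.85
d = sqrt(357.85) = 18.9169

18.9169


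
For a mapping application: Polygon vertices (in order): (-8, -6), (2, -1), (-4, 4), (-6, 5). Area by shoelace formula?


Shoelace sum: ((-8)*(-1) - 2*(-6)) + (2*4 - (-4)*(-1)) + ((-4)*5 - (-6)*4) + ((-6)*(-6) - (-8)*5)
= 104
Area = |104|/2 = 52

52


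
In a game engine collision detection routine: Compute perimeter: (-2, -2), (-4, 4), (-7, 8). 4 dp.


Sides: (-2, -2)->(-4, 4): sqrt(40) = 6.324555, (-4, 4)->(-7, 8): sqrt(25) = 5, (-7, 8)->(-2, -2): sqrt(125) = 11.18034
Sum = 22.504895
Perimeter = 22.5049

22.5049


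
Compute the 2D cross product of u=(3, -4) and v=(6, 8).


u x v = u_x*v_y - u_y*v_x = 3*8 - (-4)*6
= 24 - (-24) = 48

48


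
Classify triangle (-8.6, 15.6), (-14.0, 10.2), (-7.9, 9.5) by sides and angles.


Side lengths squared: AB^2=58.32, BC^2=37.7, CA^2=37.7
Sorted: [37.7, 37.7, 58.32]
By sides: Isosceles, By angles: Acute

Isosceles, Acute


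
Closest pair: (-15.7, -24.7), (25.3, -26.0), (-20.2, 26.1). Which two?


d(P0,P1) = 41.0206, d(P0,P2) = 50.9989, d(P1,P2) = 69.1712
Closest: P0 and P1

Closest pair: (-15.7, -24.7) and (25.3, -26.0), distance = 41.0206


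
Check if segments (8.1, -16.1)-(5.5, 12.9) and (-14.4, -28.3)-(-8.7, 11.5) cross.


Cross products: d1=-825.96, d2=-557.18, d3=684.22, d4=415.44
d1*d2 < 0 and d3*d4 < 0? no

No, they don't intersect


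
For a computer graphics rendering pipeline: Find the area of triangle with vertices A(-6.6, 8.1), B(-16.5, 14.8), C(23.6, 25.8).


Area = |x_A(y_B-y_C) + x_B(y_C-y_A) + x_C(y_A-y_B)|/2
= |72.6 + (-292.05) + (-158.12)|/2
= 377.57/2 = 188.785

188.785


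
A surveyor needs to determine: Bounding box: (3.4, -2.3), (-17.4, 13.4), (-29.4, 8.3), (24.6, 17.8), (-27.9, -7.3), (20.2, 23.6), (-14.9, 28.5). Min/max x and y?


x range: [-29.4, 24.6]
y range: [-7.3, 28.5]
Bounding box: (-29.4,-7.3) to (24.6,28.5)

(-29.4,-7.3) to (24.6,28.5)


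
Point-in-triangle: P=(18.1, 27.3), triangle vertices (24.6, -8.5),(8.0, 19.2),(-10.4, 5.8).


Cross products: AB x AP = -414.23, BC x BP = -13.7, CA x CP = 1160.05
All same sign? no

No, outside


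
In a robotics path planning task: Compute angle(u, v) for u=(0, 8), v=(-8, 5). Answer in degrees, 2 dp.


u.v = 40, |u| = sqrt(64) = 8, |v| = sqrt(89) = 9.434
cos(theta) = u.v/(|u||v|) = 40/sqrt(5696) = 0.529999
theta = acos(0.529999) = 57.99 degrees

57.99 degrees


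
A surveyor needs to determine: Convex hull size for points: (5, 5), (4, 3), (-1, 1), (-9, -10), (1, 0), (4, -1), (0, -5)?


Convex hull vertices (CCW): (-9, -10), (0, -5), (4, -1), (5, 5), (-1, 1)
Count = 5

5


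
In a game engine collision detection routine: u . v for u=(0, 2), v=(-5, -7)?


u . v = u_x*v_x + u_y*v_y = 0*(-5) + 2*(-7)
= 0 + (-14) = -14

-14


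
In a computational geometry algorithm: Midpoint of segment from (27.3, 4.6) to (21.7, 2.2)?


M = ((27.3+21.7)/2, (4.6+2.2)/2)
= (24.5, 3.4)

(24.5, 3.4)


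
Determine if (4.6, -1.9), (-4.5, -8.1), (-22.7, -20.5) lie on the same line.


Cross product: ((-4.5)-4.6)*((-20.5)-(-1.9)) - ((-8.1)-(-1.9))*((-22.7)-4.6)
= 0

Yes, collinear


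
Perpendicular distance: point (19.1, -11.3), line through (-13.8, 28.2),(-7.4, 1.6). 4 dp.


|cross product| = 622.34
|line direction| = sqrt(748.52) = 27.3591
Distance = 622.34/sqrt(748.52) = 22.7471

22.7471


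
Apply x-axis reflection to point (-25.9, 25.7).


Reflection over x-axis: (x,y) -> (x,-y)
(-25.9, 25.7) -> (-25.9, -25.7)

(-25.9, -25.7)


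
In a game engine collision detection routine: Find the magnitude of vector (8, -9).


|u| = sqrt(8^2 + (-9)^2) = sqrt(145) = 12.0416

12.0416


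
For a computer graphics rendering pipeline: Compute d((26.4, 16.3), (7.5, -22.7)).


dx=-18.9, dy=-39
d^2 = (-18.9)^2 + (-39)^2 = 1878.21
d = sqrt(1878.21) = 43.3383

43.3383


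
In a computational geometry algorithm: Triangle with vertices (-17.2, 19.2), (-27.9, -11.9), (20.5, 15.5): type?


Side lengths squared: AB^2=1081.7, BC^2=3093.32, CA^2=1434.98
Sorted: [1081.7, 1434.98, 3093.32]
By sides: Scalene, By angles: Obtuse

Scalene, Obtuse


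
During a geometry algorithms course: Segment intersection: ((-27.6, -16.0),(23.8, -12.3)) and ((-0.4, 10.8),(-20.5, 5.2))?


Cross products: d1=386.36, d2=599.83, d3=1276.88, d4=1063.41
d1*d2 < 0 and d3*d4 < 0? no

No, they don't intersect


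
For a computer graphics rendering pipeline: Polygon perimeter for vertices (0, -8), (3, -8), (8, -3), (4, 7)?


Sides: (0, -8)->(3, -8): sqrt(9) = 3, (3, -8)->(8, -3): sqrt(50) = 7.071068, (8, -3)->(4, 7): sqrt(116) = 10.77033, (4, 7)->(0, -8): sqrt(241) = 15.524175
Sum = 36.365573
Perimeter = 36.3656

36.3656


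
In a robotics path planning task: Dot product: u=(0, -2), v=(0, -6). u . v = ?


u . v = u_x*v_x + u_y*v_y = 0*0 + (-2)*(-6)
= 0 + 12 = 12

12


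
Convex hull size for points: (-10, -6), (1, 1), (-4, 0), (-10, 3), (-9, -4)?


Convex hull vertices (CCW): (-10, -6), (1, 1), (-10, 3)
Count = 3

3


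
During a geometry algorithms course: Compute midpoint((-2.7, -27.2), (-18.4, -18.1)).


M = (((-2.7)+(-18.4))/2, ((-27.2)+(-18.1))/2)
= (-10.55, -22.65)

(-10.55, -22.65)


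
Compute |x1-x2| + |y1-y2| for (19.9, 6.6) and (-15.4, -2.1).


|19.9-(-15.4)| + |6.6-(-2.1)| = 35.3 + 8.7 = 44

44


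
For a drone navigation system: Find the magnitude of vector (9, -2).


|u| = sqrt(9^2 + (-2)^2) = sqrt(85) = 9.2195

9.2195


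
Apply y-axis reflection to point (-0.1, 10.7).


Reflection over y-axis: (x,y) -> (-x,y)
(-0.1, 10.7) -> (0.1, 10.7)

(0.1, 10.7)


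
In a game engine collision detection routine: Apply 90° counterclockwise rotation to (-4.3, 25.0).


90° CCW: (x,y) -> (-y, x)
(-4.3,25) -> (-25, -4.3)

(-25, -4.3)


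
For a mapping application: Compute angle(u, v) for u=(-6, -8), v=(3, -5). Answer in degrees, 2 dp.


u.v = 22, |u| = sqrt(100) = 10, |v| = sqrt(34) = 5.831
cos(theta) = u.v/(|u||v|) = 22/sqrt(3400) = 0.377297
theta = acos(0.377297) = 67.83 degrees

67.83 degrees


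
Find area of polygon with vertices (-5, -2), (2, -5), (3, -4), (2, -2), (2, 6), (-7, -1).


Shoelace sum: ((-5)*(-5) - 2*(-2)) + (2*(-4) - 3*(-5)) + (3*(-2) - 2*(-4)) + (2*6 - 2*(-2)) + (2*(-1) - (-7)*6) + ((-7)*(-2) - (-5)*(-1))
= 103
Area = |103|/2 = 51.5

51.5


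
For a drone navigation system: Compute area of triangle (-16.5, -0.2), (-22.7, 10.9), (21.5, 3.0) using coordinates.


Area = |x_A(y_B-y_C) + x_B(y_C-y_A) + x_C(y_A-y_B)|/2
= |(-130.35) + (-72.64) + (-238.65)|/2
= 441.64/2 = 220.82

220.82


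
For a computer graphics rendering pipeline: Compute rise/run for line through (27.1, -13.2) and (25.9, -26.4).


slope = (y2-y1)/(x2-x1) = ((-26.4)-(-13.2))/(25.9-27.1) = (-13.2)/(-1.2) = 11

11


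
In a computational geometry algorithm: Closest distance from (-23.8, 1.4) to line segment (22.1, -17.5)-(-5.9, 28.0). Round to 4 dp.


Project P onto AB: t = 0.7516 (clamped to [0,1])
Closest point on segment: (1.0562, 16.6961)
Distance: 29.1857

29.1857


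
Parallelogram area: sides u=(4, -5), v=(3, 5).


|u x v| = |4*5 - (-5)*3|
= |20 - (-15)| = 35

35


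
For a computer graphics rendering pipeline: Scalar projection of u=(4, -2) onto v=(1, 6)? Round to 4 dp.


u.v = -8, |v| = sqrt(37) = 6.0828
Scalar projection = u.v / |v| = -8 / sqrt(37) = -1.3152

-1.3152


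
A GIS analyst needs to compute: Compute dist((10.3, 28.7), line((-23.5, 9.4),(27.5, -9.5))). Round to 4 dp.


|cross product| = 1623.12
|line direction| = sqrt(2958.21) = 54.3894
Distance = 1623.12/sqrt(2958.21) = 29.8426

29.8426


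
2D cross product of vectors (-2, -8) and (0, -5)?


u x v = u_x*v_y - u_y*v_x = (-2)*(-5) - (-8)*0
= 10 - 0 = 10

10


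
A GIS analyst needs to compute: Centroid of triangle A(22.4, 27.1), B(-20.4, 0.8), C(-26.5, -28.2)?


Centroid = ((x_A+x_B+x_C)/3, (y_A+y_B+y_C)/3)
= ((22.4+(-20.4)+(-26.5))/3, (27.1+0.8+(-28.2))/3)
= (-8.1667, -0.1)

(-8.1667, -0.1)


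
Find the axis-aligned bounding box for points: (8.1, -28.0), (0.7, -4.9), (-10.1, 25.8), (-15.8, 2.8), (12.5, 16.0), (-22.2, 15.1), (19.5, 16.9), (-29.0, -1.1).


x range: [-29, 19.5]
y range: [-28, 25.8]
Bounding box: (-29,-28) to (19.5,25.8)

(-29,-28) to (19.5,25.8)


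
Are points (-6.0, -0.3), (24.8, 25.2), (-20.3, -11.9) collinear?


Cross product: (24.8-(-6))*((-11.9)-(-0.3)) - (25.2-(-0.3))*((-20.3)-(-6))
= 7.37

No, not collinear


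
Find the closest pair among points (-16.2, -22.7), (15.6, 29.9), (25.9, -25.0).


d(P0,P1) = 61.4654, d(P0,P2) = 42.1628, d(P1,P2) = 55.8579
Closest: P0 and P2

Closest pair: (-16.2, -22.7) and (25.9, -25.0), distance = 42.1628


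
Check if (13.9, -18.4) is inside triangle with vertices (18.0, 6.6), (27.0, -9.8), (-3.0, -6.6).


Cross products: AB x AP = -292.24, BC x BP = 299.92, CA x CP = -470.88
All same sign? no

No, outside


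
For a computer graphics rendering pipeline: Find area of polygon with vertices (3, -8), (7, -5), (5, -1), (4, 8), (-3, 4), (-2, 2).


Shoelace sum: (3*(-5) - 7*(-8)) + (7*(-1) - 5*(-5)) + (5*8 - 4*(-1)) + (4*4 - (-3)*8) + ((-3)*2 - (-2)*4) + ((-2)*(-8) - 3*2)
= 155
Area = |155|/2 = 77.5

77.5


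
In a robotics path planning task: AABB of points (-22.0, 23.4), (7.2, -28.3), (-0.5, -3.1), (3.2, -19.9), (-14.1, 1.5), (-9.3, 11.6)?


x range: [-22, 7.2]
y range: [-28.3, 23.4]
Bounding box: (-22,-28.3) to (7.2,23.4)

(-22,-28.3) to (7.2,23.4)


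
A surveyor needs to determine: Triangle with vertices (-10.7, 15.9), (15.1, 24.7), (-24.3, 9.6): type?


Side lengths squared: AB^2=743.08, BC^2=1780.37, CA^2=224.65
Sorted: [224.65, 743.08, 1780.37]
By sides: Scalene, By angles: Obtuse

Scalene, Obtuse


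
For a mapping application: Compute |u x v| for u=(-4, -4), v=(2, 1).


|u x v| = |(-4)*1 - (-4)*2|
= |(-4) - (-8)| = 4

4


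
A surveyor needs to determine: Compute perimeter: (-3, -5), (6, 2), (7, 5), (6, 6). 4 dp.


Sides: (-3, -5)->(6, 2): sqrt(130) = 11.401754, (6, 2)->(7, 5): sqrt(10) = 3.162278, (7, 5)->(6, 6): sqrt(2) = 1.414214, (6, 6)->(-3, -5): sqrt(202) = 14.21267
Sum = 30.190916
Perimeter = 30.1909

30.1909


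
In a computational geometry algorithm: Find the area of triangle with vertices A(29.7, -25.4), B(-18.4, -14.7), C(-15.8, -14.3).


Area = |x_A(y_B-y_C) + x_B(y_C-y_A) + x_C(y_A-y_B)|/2
= |(-11.88) + (-204.24) + 169.06|/2
= 47.06/2 = 23.53

23.53


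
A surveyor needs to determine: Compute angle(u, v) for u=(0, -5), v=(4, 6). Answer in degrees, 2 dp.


u.v = -30, |u| = sqrt(25) = 5, |v| = sqrt(52) = 7.2111
cos(theta) = u.v/(|u||v|) = -30/sqrt(1300) = -0.83205
theta = acos(-0.83205) = 146.31 degrees

146.31 degrees


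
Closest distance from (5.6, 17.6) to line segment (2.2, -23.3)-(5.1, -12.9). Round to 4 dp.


Project P onto AB: t = 1 (clamped to [0,1])
Closest point on segment: (5.1, -12.9)
Distance: 30.5041

30.5041


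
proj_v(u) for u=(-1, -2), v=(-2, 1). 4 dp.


u.v = 0, |v| = sqrt(5) = 2.2361
Scalar projection = u.v / |v| = 0 / sqrt(5) = 0

0


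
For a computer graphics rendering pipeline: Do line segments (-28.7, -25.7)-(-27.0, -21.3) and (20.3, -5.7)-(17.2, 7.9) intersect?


Cross products: d1=728.4, d2=691.64, d3=-181.6, d4=-144.84
d1*d2 < 0 and d3*d4 < 0? no

No, they don't intersect


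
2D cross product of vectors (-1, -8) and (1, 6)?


u x v = u_x*v_y - u_y*v_x = (-1)*6 - (-8)*1
= (-6) - (-8) = 2

2


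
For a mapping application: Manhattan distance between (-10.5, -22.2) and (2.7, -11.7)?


|(-10.5)-2.7| + |(-22.2)-(-11.7)| = 13.2 + 10.5 = 23.7

23.7


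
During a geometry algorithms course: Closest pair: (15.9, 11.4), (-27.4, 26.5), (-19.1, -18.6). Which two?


d(P0,P1) = 45.8574, d(P0,P2) = 46.0977, d(P1,P2) = 45.8574
Closest: P0 and P1

Closest pair: (15.9, 11.4) and (-27.4, 26.5), distance = 45.8574


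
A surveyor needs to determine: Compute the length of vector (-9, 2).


|u| = sqrt((-9)^2 + 2^2) = sqrt(85) = 9.2195

9.2195


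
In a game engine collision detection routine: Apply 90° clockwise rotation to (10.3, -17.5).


90° CW: (x,y) -> (y, -x)
(10.3,-17.5) -> (-17.5, -10.3)

(-17.5, -10.3)


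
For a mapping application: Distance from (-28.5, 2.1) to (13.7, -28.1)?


dx=42.2, dy=-30.2
d^2 = 42.2^2 + (-30.2)^2 = 2692.88
d = sqrt(2692.88) = 51.893

51.893


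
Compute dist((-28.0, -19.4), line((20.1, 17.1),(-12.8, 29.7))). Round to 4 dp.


|cross product| = 1806.91
|line direction| = sqrt(1241.17) = 35.2302
Distance = 1806.91/sqrt(1241.17) = 51.2886

51.2886


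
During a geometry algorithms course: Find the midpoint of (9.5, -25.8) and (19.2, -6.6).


M = ((9.5+19.2)/2, ((-25.8)+(-6.6))/2)
= (14.35, -16.2)

(14.35, -16.2)


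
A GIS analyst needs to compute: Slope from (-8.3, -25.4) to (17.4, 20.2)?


slope = (y2-y1)/(x2-x1) = (20.2-(-25.4))/(17.4-(-8.3)) = 45.6/25.7 = 1.7743

1.7743


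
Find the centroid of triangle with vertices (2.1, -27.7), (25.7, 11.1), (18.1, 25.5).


Centroid = ((x_A+x_B+x_C)/3, (y_A+y_B+y_C)/3)
= ((2.1+25.7+18.1)/3, ((-27.7)+11.1+25.5)/3)
= (15.3, 2.9667)

(15.3, 2.9667)


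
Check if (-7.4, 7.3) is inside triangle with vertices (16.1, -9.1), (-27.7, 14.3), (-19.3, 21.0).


Cross products: AB x AP = -168.42, BC x BP = -194.81, CA x CP = -126.79
All same sign? yes

Yes, inside


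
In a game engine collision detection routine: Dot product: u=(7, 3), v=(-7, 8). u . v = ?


u . v = u_x*v_x + u_y*v_y = 7*(-7) + 3*8
= (-49) + 24 = -25

-25


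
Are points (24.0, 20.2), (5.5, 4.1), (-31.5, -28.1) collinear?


Cross product: (5.5-24)*((-28.1)-20.2) - (4.1-20.2)*((-31.5)-24)
= 0

Yes, collinear
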